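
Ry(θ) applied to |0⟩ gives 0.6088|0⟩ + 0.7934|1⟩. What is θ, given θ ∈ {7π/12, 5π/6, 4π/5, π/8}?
7π/12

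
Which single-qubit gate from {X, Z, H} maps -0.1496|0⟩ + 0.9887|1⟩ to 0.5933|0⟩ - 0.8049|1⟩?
H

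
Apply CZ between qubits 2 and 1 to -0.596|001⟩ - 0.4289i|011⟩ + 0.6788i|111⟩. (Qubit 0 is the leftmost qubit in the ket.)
-0.596|001⟩ + 0.4289i|011⟩ - 0.6788i|111⟩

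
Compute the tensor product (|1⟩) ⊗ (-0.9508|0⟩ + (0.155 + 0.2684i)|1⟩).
-0.9508|10⟩ + (0.155 + 0.2684i)|11⟩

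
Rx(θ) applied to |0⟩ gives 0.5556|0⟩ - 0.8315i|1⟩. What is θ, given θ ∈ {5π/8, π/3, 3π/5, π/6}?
5π/8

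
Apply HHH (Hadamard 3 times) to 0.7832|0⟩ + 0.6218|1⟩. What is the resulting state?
0.9935|0⟩ + 0.1141|1⟩

H² = I, so H^3 = H: a single Hadamard. With (a, b) = (0.7832, 0.6218), H gives ((a + b)/√2, (a − b)/√2) = (0.9935, 0.1141).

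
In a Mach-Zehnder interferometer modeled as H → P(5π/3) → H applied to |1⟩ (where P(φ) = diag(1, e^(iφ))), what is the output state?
(0.25 + 0.433i)|0⟩ + (0.75 - 0.433i)|1⟩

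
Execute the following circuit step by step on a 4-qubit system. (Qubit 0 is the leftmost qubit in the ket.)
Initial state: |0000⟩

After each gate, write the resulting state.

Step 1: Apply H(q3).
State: 1/√2|0000⟩ + 1/√2|0001⟩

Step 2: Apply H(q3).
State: |0000⟩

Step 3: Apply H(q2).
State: 1/√2|0000⟩ + 1/√2|0010⟩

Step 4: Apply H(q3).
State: 1/2|0000⟩ + 1/2|0001⟩ + 1/2|0010⟩ + 1/2|0011⟩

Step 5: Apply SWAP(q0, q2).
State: 1/2|0000⟩ + 1/2|0001⟩ + 1/2|1000⟩ + 1/2|1001⟩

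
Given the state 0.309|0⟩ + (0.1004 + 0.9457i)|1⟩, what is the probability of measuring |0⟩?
0.09548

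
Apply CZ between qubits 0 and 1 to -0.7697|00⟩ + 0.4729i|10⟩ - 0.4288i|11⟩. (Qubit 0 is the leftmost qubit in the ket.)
-0.7697|00⟩ + 0.4729i|10⟩ + 0.4288i|11⟩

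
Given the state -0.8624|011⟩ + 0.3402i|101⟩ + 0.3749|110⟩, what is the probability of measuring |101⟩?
0.1157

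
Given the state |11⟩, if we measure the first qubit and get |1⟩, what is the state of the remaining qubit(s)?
|1⟩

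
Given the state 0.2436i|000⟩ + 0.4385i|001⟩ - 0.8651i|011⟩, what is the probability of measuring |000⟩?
0.05934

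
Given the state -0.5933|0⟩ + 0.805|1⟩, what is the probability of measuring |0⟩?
0.352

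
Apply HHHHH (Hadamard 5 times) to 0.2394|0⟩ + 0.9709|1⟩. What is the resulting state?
0.8558|0⟩ - 0.5172|1⟩

H² = I, so H^5 = H: a single Hadamard. With (a, b) = (0.2394, 0.9709), H gives ((a + b)/√2, (a − b)/√2) = (0.8558, -0.5172).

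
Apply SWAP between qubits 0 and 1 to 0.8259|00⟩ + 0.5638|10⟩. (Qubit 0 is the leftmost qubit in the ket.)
0.8259|00⟩ + 0.5638|01⟩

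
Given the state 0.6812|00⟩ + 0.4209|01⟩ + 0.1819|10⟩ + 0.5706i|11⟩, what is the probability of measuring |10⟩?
0.03309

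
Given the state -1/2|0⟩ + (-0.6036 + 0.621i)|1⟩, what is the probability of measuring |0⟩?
1/4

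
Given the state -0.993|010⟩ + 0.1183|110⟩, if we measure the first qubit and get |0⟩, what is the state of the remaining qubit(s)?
-|10⟩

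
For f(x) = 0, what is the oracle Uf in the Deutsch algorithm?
I ⊗ I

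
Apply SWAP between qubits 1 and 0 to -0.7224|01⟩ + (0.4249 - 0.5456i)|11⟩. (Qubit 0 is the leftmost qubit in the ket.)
-0.7224|10⟩ + (0.4249 - 0.5456i)|11⟩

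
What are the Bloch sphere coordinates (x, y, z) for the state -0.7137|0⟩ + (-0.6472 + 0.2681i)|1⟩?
(0.9238, -0.3827, 0.01862)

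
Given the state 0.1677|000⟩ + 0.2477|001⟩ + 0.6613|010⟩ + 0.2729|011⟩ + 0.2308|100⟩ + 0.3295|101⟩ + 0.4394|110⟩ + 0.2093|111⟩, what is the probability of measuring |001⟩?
0.06136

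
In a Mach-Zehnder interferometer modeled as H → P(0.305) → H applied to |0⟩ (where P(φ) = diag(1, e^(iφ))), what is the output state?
(0.9769 + 0.1501i)|0⟩ + (0.02308 - 0.1501i)|1⟩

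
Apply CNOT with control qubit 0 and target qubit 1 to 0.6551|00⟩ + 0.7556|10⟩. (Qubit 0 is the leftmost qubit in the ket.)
0.6551|00⟩ + 0.7556|11⟩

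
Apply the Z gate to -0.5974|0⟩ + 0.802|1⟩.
-0.5974|0⟩ - 0.802|1⟩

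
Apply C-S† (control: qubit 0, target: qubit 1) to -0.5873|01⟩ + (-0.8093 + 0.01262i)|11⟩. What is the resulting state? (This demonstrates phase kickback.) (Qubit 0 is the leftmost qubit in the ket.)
-0.5873|01⟩ + (0.01262 + 0.8093i)|11⟩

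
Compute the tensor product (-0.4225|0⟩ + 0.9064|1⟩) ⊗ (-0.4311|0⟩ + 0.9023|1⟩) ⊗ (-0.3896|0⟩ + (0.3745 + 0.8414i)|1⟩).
-0.07096|000⟩ + (0.06821 + 0.1533i)|001⟩ + 0.1485|010⟩ + (-0.1428 - 0.3208i)|011⟩ + 0.1522|100⟩ + (-0.1463 - 0.3288i)|101⟩ - 0.3186|110⟩ + (0.3063 + 0.6881i)|111⟩

amp(|b₁b₂…⟩) = product of the factor amplitudes for bits b₁, b₂, …; only kets whose every factor amplitude is nonzero survive.
|000⟩: (-0.4225)(-0.4311)(-0.3896) = -0.07096
|001⟩: (-0.4225)(-0.4311)(0.3745 + 0.8414i) = (0.06821 + 0.1533i)
|010⟩: (-0.4225)(0.9023)(-0.3896) = 0.1485
|011⟩: (-0.4225)(0.9023)(0.3745 + 0.8414i) = (-0.1428 - 0.3208i)
|100⟩: (0.9064)(-0.4311)(-0.3896) = 0.1522
|101⟩: (0.9064)(-0.4311)(0.3745 + 0.8414i) = (-0.1463 - 0.3288i)
|110⟩: (0.9064)(0.9023)(-0.3896) = -0.3186
|111⟩: (0.9064)(0.9023)(0.3745 + 0.8414i) = (0.3063 + 0.6881i)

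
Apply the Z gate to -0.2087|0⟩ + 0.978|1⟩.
-0.2087|0⟩ - 0.978|1⟩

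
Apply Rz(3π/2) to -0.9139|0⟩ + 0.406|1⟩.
(0.6462 + 0.6462i)|0⟩ + (-0.2871 + 0.2871i)|1⟩

Rz(3π/2) = [[e^(−iθ/2), 0], [0, e^(iθ/2)]] with e^(±iθ/2) = cos(θ/2) ± i·sin(θ/2); θ = 3π/2, cos(θ/2) ≈ -0.707107, sin(θ/2) ≈ 0.707107.
With a = amp(|0⟩) = -0.9139 and b = amp(|1⟩) = 0.406:
new amp(|0⟩) = (-0.707107 - 0.707107i)·a = (0.6462 + 0.6462i)
new amp(|1⟩) = (-0.707107 + 0.707107i)·b = (-0.2871 + 0.2871i)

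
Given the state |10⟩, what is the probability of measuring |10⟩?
1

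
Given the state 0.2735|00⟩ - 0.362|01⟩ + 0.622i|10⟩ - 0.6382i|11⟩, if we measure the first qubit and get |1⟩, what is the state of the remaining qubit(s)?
0.698i|0⟩ - 0.7161i|1⟩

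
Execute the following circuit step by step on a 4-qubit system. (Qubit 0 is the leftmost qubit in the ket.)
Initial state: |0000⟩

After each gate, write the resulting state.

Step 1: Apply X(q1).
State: |0100⟩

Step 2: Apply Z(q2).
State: |0100⟩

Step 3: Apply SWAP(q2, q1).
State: |0010⟩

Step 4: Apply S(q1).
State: |0010⟩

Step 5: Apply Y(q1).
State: i|0110⟩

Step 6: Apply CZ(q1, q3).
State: i|0110⟩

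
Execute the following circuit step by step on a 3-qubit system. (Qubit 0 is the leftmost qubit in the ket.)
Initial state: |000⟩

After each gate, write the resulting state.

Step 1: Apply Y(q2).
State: i|001⟩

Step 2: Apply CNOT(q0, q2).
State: i|001⟩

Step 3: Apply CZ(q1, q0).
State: i|001⟩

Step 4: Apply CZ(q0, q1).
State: i|001⟩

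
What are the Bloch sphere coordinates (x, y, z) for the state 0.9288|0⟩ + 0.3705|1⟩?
(0.6882, 0, 0.7254)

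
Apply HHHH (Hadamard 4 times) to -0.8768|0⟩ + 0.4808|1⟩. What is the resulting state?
-0.8768|0⟩ + 0.4808|1⟩

H² = I, so an even number of Hadamards cancels: H^4 = I and the state is unchanged.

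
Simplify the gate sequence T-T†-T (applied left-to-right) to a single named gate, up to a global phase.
T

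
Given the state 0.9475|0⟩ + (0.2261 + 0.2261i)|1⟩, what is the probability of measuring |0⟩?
0.8978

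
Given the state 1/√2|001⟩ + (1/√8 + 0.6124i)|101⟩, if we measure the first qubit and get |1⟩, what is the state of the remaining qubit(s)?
(0.5 + 0.866i)|01⟩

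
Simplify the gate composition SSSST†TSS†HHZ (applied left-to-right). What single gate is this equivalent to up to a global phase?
Z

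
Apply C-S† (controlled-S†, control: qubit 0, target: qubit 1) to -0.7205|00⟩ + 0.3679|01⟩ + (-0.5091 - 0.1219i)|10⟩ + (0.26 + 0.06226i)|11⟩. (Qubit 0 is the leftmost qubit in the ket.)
-0.7205|00⟩ + 0.3679|01⟩ + (-0.5091 - 0.1219i)|10⟩ + (0.06226 - 0.26i)|11⟩

C-S† leaves the control-|0⟩ kets |00⟩, |01⟩ unchanged and applies S† to qubit 1 on the control-|1⟩ pair (|10⟩, |11⟩).
S† = [[1, 0], [0, -i]].
With a = amp(|10⟩) = (-0.5091 - 0.1219i) and b = amp(|11⟩) = (0.26 + 0.06226i):
new amp(|10⟩) = (1)·a = (-0.5091 - 0.1219i)
new amp(|11⟩) = (-i)·b = (0.06226 - 0.26i)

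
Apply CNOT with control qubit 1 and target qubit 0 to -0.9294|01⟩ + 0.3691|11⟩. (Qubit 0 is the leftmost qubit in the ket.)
0.3691|01⟩ - 0.9294|11⟩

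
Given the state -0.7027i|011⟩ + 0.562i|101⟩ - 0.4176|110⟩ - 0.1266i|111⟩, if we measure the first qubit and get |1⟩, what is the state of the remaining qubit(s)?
0.7899i|01⟩ - 0.5869|10⟩ - 0.1779i|11⟩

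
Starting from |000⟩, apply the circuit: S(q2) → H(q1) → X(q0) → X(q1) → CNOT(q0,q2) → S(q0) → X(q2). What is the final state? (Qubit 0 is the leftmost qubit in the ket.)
(1/√2)i|100⟩ + (1/√2)i|110⟩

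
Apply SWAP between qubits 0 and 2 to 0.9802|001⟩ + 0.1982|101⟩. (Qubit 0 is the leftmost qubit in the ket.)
0.9802|100⟩ + 0.1982|101⟩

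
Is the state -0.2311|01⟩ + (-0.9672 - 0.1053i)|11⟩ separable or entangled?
Separable

Writing the state as a|00⟩ + b|01⟩ + c|10⟩ + d|11⟩, it is a product state iff ad − bc = 0.
Here (a, b, c, d) = (0, -0.2311, 0, (-0.9672 - 0.1053i)): ad − bc = (0)(-0.9672 - 0.1053i) − (-0.2311)(0) = 0, so the state is separable.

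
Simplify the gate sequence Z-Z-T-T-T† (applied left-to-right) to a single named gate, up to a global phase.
T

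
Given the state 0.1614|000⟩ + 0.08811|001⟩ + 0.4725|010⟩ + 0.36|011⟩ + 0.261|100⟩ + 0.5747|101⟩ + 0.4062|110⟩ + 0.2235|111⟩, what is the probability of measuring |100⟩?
0.06812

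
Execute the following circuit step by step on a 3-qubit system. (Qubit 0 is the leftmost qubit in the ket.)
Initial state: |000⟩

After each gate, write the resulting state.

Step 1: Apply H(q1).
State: 1/√2|000⟩ + 1/√2|010⟩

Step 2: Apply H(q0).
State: 1/2|000⟩ + 1/2|010⟩ + 1/2|100⟩ + 1/2|110⟩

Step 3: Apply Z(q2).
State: 1/2|000⟩ + 1/2|010⟩ + 1/2|100⟩ + 1/2|110⟩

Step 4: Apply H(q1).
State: 1/√2|000⟩ + 1/√2|100⟩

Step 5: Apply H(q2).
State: 1/2|000⟩ + 1/2|001⟩ + 1/2|100⟩ + 1/2|101⟩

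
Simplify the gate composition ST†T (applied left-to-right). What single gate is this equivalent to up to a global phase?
S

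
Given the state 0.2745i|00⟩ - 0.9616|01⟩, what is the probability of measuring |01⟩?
0.9247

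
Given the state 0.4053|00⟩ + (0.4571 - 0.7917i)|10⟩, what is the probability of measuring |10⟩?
0.8357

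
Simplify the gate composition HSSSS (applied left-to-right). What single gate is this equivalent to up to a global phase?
H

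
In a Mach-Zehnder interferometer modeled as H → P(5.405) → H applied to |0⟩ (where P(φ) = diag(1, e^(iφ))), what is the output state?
(0.8193 - 0.3848i)|0⟩ + (0.1807 + 0.3848i)|1⟩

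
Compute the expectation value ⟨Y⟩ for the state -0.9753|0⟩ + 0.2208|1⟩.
0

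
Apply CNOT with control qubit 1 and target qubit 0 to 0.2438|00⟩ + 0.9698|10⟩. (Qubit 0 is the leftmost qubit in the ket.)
0.2438|00⟩ + 0.9698|10⟩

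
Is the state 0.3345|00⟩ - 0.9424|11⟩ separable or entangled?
Entangled

Writing the state as a|00⟩ + b|01⟩ + c|10⟩ + d|11⟩, it is a product state iff ad − bc = 0.
Here (a, b, c, d) = (0.3345, 0, 0, -0.9424): ad − bc = (0.3345)(-0.9424) − (0)(0) = -0.3152 ≠ 0, so the state is entangled.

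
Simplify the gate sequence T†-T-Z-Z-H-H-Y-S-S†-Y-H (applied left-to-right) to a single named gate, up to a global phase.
H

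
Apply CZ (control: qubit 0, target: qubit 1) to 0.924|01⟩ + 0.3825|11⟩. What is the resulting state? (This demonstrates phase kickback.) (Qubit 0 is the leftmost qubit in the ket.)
0.924|01⟩ - 0.3825|11⟩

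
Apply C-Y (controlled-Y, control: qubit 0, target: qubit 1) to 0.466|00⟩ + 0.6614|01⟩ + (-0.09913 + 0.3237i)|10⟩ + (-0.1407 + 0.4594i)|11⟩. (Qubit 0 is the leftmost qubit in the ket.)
0.466|00⟩ + 0.6614|01⟩ + (0.4594 + 0.1407i)|10⟩ + (-0.3237 - 0.09913i)|11⟩

C-Y leaves the control-|0⟩ kets |00⟩, |01⟩ unchanged and applies Y to qubit 1 on the control-|1⟩ pair (|10⟩, |11⟩).
Y = [[0, -i], [i, 0]].
With a = amp(|10⟩) = (-0.09913 + 0.3237i) and b = amp(|11⟩) = (-0.1407 + 0.4594i):
new amp(|10⟩) = (-i)·b = (0.4594 + 0.1407i)
new amp(|11⟩) = (i)·a = (-0.3237 - 0.09913i)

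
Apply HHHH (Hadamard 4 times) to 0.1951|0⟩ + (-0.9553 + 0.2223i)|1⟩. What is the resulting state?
0.1951|0⟩ + (-0.9553 + 0.2223i)|1⟩

H² = I, so an even number of Hadamards cancels: H^4 = I and the state is unchanged.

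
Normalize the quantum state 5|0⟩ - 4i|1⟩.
0.7809|0⟩ - 0.6247i|1⟩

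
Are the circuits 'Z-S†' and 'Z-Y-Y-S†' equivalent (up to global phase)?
Yes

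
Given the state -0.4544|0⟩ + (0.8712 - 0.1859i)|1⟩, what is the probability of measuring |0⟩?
0.2065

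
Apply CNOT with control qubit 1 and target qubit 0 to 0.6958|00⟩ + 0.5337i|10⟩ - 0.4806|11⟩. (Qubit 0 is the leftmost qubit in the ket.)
0.6958|00⟩ - 0.4806|01⟩ + 0.5337i|10⟩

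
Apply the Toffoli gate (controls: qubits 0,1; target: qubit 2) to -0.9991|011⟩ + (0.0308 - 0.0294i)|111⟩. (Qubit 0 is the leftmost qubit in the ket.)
-0.9991|011⟩ + (0.0308 - 0.0294i)|110⟩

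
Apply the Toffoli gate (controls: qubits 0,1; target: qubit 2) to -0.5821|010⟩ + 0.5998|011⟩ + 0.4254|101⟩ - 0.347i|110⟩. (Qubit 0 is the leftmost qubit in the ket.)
-0.5821|010⟩ + 0.5998|011⟩ + 0.4254|101⟩ - 0.347i|111⟩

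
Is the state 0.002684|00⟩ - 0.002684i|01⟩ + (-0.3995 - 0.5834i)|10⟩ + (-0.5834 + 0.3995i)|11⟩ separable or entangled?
Separable

Writing the state as a|00⟩ + b|01⟩ + c|10⟩ + d|11⟩, it is a product state iff ad − bc = 0.
Here (a, b, c, d) = (0.002684, -0.002684i, (-0.3995 - 0.5834i), (-0.5834 + 0.3995i)): ad − bc = (0.002684)(-0.5834 + 0.3995i) − (-0.002684i)(-0.3995 - 0.5834i) = 0, so the state is separable.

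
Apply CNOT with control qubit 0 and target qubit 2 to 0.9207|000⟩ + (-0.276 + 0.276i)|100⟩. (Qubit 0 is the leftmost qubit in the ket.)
0.9207|000⟩ + (-0.276 + 0.276i)|101⟩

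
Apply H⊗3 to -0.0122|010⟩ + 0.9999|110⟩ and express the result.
0.3492|000⟩ + 0.3492|001⟩ - 0.3492|010⟩ - 0.3492|011⟩ - 0.3578|100⟩ - 0.3578|101⟩ + 0.3578|110⟩ + 0.3578|111⟩

H⊗3 gives amp(|y⟩) = (1/2√2) Σ_x (−1)^(x·y) amp(|x⟩), where x·y is the number of positions in which both x and y have a 1.
|000⟩: (-0.0122 + 0.9999)/(2√2) = 0.3492
|001⟩: (-0.0122 + 0.9999)/(2√2) = 0.3492
|010⟩: (0.0122 - 0.9999)/(2√2) = -0.3492
|011⟩: (0.0122 - 0.9999)/(2√2) = -0.3492
|100⟩: (-0.0122 - 0.9999)/(2√2) = -0.3578
|101⟩: (-0.0122 - 0.9999)/(2√2) = -0.3578
|110⟩: (0.0122 + 0.9999)/(2√2) = 0.3578
|111⟩: (0.0122 + 0.9999)/(2√2) = 0.3578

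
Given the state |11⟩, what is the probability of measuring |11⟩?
1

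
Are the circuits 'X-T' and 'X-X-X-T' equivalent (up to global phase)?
Yes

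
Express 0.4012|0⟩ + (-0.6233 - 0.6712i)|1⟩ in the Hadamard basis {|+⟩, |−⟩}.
(-0.157 - 0.4746i)|+⟩ + (0.7244 + 0.4746i)|−⟩

With |ψ⟩ = α|0⟩ + β|1⟩, the Hadamard-basis coefficients are ⟨+|ψ⟩ = (α + β)/√2 and ⟨−|ψ⟩ = (α − β)/√2.
Here α = 0.4012, β = (-0.6233 - 0.6712i): (α + β)/√2 = (-0.157 - 0.4746i), (α − β)/√2 = (0.7244 + 0.4746i).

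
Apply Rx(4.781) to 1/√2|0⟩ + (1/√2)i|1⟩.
-0.0343|0⟩ - 0.9994i|1⟩

Rx(4.781) = [[cos(θ/2), −i·sin(θ/2)], [−i·sin(θ/2), cos(θ/2)]]; θ = 4.781, cos(θ/2) ≈ -0.730944, sin(θ/2) ≈ 0.682438.
With a = amp(|0⟩) = 1/√2 and b = amp(|1⟩) = (1/√2)i:
new amp(|0⟩) = (-0.730944)·a + (-0.682438i)·b = -0.0343
new amp(|1⟩) = (-0.682438i)·a + (-0.730944)·b = -0.9994i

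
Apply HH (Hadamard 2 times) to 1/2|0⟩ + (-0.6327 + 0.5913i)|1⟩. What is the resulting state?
1/2|0⟩ + (-0.6327 + 0.5913i)|1⟩

H² = I, so an even number of Hadamards cancels: H^2 = I and the state is unchanged.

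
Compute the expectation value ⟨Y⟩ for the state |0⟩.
0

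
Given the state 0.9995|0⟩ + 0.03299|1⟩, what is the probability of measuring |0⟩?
0.999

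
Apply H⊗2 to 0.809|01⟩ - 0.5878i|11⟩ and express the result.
(0.4045 - 0.2939i)|00⟩ + (-0.4045 + 0.2939i)|01⟩ + (0.4045 + 0.2939i)|10⟩ + (-0.4045 - 0.2939i)|11⟩

H⊗2 gives amp(|y⟩) = (1/2) Σ_x (−1)^(x·y) amp(|x⟩), where x·y is the number of positions in which both x and y have a 1.
|00⟩: (0.809 - 0.5878i)/2 = (0.4045 - 0.2939i)
|01⟩: (-0.809 + 0.5878i)/2 = (-0.4045 + 0.2939i)
|10⟩: (0.809 + 0.5878i)/2 = (0.4045 + 0.2939i)
|11⟩: (-0.809 - 0.5878i)/2 = (-0.4045 - 0.2939i)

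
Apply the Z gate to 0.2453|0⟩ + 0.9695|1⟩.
0.2453|0⟩ - 0.9695|1⟩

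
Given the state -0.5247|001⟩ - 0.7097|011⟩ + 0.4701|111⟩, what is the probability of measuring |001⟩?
0.2753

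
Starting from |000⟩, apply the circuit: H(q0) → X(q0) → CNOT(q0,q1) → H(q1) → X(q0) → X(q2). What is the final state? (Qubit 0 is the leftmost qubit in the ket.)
1/2|001⟩ - 1/2|011⟩ + 1/2|101⟩ + 1/2|111⟩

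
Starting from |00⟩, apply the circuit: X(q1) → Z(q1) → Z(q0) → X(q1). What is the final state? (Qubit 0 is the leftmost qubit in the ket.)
-|00⟩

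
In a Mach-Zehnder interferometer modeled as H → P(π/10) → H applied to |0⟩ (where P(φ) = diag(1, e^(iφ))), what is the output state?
(0.9755 + 0.1545i)|0⟩ + (0.02447 - 0.1545i)|1⟩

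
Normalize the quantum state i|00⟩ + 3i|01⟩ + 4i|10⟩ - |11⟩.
0.1925i|00⟩ + (1/√3)i|01⟩ + 0.7698i|10⟩ - 0.1925|11⟩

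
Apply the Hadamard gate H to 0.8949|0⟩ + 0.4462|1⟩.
0.9483|0⟩ + 0.3173|1⟩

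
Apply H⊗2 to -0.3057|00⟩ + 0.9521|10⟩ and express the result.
0.3232|00⟩ + 0.3232|01⟩ - 0.6289|10⟩ - 0.6289|11⟩

H⊗2 gives amp(|y⟩) = (1/2) Σ_x (−1)^(x·y) amp(|x⟩), where x·y is the number of positions in which both x and y have a 1.
|00⟩: (-0.3057 + 0.9521)/2 = 0.3232
|01⟩: (-0.3057 + 0.9521)/2 = 0.3232
|10⟩: (-0.3057 - 0.9521)/2 = -0.6289
|11⟩: (-0.3057 - 0.9521)/2 = -0.6289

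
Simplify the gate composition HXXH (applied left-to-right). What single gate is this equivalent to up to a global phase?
I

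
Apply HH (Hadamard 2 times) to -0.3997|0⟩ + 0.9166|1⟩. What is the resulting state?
-0.3997|0⟩ + 0.9166|1⟩

H² = I, so an even number of Hadamards cancels: H^2 = I and the state is unchanged.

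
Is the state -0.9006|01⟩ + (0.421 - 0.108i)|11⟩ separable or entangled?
Separable

Writing the state as a|00⟩ + b|01⟩ + c|10⟩ + d|11⟩, it is a product state iff ad − bc = 0.
Here (a, b, c, d) = (0, -0.9006, 0, (0.421 - 0.108i)): ad − bc = (0)(0.421 - 0.108i) − (-0.9006)(0) = 0, so the state is separable.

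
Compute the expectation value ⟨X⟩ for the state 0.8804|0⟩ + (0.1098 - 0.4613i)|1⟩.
0.1933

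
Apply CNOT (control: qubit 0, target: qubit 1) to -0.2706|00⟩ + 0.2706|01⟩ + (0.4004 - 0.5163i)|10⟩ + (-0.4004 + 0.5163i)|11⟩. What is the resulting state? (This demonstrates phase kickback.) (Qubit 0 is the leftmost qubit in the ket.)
-0.2706|00⟩ + 0.2706|01⟩ + (-0.4004 + 0.5163i)|10⟩ + (0.4004 - 0.5163i)|11⟩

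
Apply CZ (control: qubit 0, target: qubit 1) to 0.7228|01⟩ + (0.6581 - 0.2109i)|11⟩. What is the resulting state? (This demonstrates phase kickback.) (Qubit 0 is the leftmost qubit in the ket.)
0.7228|01⟩ + (-0.6581 + 0.2109i)|11⟩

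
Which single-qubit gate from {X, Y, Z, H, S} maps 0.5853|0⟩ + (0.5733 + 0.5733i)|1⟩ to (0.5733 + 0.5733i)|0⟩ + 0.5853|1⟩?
X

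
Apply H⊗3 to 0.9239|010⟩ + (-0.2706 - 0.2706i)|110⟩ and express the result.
(0.231 - 0.09567i)|000⟩ + (0.231 - 0.09567i)|001⟩ + (-0.231 + 0.09567i)|010⟩ + (-0.231 + 0.09567i)|011⟩ + (0.4223 + 0.09567i)|100⟩ + (0.4223 + 0.09567i)|101⟩ + (-0.4223 - 0.09567i)|110⟩ + (-0.4223 - 0.09567i)|111⟩

H⊗3 gives amp(|y⟩) = (1/2√2) Σ_x (−1)^(x·y) amp(|x⟩), where x·y is the number of positions in which both x and y have a 1.
|000⟩: (0.9239 + (-0.2706 - 0.2706i))/(2√2) = (0.231 - 0.09567i)
|001⟩: (0.9239 + (-0.2706 - 0.2706i))/(2√2) = (0.231 - 0.09567i)
|010⟩: (-0.9239 - (-0.2706 - 0.2706i))/(2√2) = (-0.231 + 0.09567i)
|011⟩: (-0.9239 - (-0.2706 - 0.2706i))/(2√2) = (-0.231 + 0.09567i)
|100⟩: (0.9239 - (-0.2706 - 0.2706i))/(2√2) = (0.4223 + 0.09567i)
|101⟩: (0.9239 - (-0.2706 - 0.2706i))/(2√2) = (0.4223 + 0.09567i)
|110⟩: (-0.9239 + (-0.2706 - 0.2706i))/(2√2) = (-0.4223 - 0.09567i)
|111⟩: (-0.9239 + (-0.2706 - 0.2706i))/(2√2) = (-0.4223 - 0.09567i)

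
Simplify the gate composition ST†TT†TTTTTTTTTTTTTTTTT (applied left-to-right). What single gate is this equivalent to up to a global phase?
S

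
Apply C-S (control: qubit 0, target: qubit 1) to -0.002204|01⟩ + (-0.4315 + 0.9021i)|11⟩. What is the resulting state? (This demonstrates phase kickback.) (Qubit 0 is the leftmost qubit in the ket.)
-0.002204|01⟩ + (-0.9021 - 0.4315i)|11⟩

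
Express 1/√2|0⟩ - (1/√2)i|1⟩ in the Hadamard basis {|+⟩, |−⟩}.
(1/2 - (1/2)i)|+⟩ + (1/2 + (1/2)i)|−⟩

With |ψ⟩ = α|0⟩ + β|1⟩, the Hadamard-basis coefficients are ⟨+|ψ⟩ = (α + β)/√2 and ⟨−|ψ⟩ = (α − β)/√2.
Here α = 1/√2, β = -(1/√2)i: (α + β)/√2 = (1/2 - (1/2)i), (α − β)/√2 = (1/2 + (1/2)i).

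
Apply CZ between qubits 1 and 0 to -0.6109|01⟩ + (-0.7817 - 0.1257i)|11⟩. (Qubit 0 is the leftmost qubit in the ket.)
-0.6109|01⟩ + (0.7817 + 0.1257i)|11⟩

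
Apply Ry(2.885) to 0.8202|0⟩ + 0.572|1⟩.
-0.4624|0⟩ + 0.8866|1⟩

Ry(2.885) = [[cos(θ/2), −sin(θ/2)], [sin(θ/2), cos(θ/2)]]; θ = 2.885, cos(θ/2) ≈ 0.127945, sin(θ/2) ≈ 0.991781.
With a = amp(|0⟩) = 0.8202 and b = amp(|1⟩) = 0.572:
new amp(|0⟩) = (0.127945)·a + (-0.991781)·b = -0.4624
new amp(|1⟩) = (0.991781)·a + (0.127945)·b = 0.8866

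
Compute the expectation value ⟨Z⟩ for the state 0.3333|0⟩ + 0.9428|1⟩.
-0.7778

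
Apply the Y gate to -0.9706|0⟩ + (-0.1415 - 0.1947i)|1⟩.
(-0.1947 + 0.1415i)|0⟩ - 0.9706i|1⟩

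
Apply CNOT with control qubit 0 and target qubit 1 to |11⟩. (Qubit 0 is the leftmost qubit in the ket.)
|10⟩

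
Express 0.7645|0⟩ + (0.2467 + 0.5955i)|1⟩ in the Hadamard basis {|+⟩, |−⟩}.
(0.715 + 0.4211i)|+⟩ + (0.3661 - 0.4211i)|−⟩

With |ψ⟩ = α|0⟩ + β|1⟩, the Hadamard-basis coefficients are ⟨+|ψ⟩ = (α + β)/√2 and ⟨−|ψ⟩ = (α − β)/√2.
Here α = 0.7645, β = (0.2467 + 0.5955i): (α + β)/√2 = (0.715 + 0.4211i), (α − β)/√2 = (0.3661 - 0.4211i).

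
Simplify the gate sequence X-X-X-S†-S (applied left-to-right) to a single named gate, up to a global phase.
X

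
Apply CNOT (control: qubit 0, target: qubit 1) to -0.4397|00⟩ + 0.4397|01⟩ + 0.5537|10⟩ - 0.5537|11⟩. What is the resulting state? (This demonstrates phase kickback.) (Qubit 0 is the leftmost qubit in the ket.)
-0.4397|00⟩ + 0.4397|01⟩ - 0.5537|10⟩ + 0.5537|11⟩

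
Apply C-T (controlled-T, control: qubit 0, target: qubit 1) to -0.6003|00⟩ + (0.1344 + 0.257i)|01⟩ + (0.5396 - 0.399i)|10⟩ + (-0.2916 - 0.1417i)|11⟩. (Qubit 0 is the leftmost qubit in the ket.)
-0.6003|00⟩ + (0.1344 + 0.257i)|01⟩ + (0.5396 - 0.399i)|10⟩ + (-0.106 - 0.3064i)|11⟩

C-T leaves the control-|0⟩ kets |00⟩, |01⟩ unchanged and applies T to qubit 1 on the control-|1⟩ pair (|10⟩, |11⟩).
T = [[1, 0], [0, (1/√2 + (1/√2)i)]].
With a = amp(|10⟩) = (0.5396 - 0.399i) and b = amp(|11⟩) = (-0.2916 - 0.1417i):
new amp(|10⟩) = (1)·a = (0.5396 - 0.399i)
new amp(|11⟩) = (1/√2 + (1/√2)i)·b = (-0.106 - 0.3064i)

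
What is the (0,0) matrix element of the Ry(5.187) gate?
-0.8535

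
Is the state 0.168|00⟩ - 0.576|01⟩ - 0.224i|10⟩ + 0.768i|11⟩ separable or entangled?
Separable

Writing the state as a|00⟩ + b|01⟩ + c|10⟩ + d|11⟩, it is a product state iff ad − bc = 0.
Here (a, b, c, d) = (0.168, -0.576, -0.224i, 0.768i): ad − bc = (0.168)(0.768i) − (-0.576)(-0.224i) = 0, so the state is separable.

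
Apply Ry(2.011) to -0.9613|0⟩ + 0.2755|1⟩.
-0.7476|0⟩ - 0.6642|1⟩

Ry(2.011) = [[cos(θ/2), −sin(θ/2)], [sin(θ/2), cos(θ/2)]]; θ = 2.011, cos(θ/2) ≈ 0.535666, sin(θ/2) ≈ 0.84443.
With a = amp(|0⟩) = -0.9613 and b = amp(|1⟩) = 0.2755:
new amp(|0⟩) = (0.535666)·a + (-0.84443)·b = -0.7476
new amp(|1⟩) = (0.84443)·a + (0.535666)·b = -0.6642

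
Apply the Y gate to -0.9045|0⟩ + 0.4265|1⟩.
-0.4265i|0⟩ - 0.9045i|1⟩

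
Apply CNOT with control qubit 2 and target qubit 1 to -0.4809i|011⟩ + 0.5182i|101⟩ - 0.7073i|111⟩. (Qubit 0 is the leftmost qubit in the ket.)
-0.4809i|001⟩ - 0.7073i|101⟩ + 0.5182i|111⟩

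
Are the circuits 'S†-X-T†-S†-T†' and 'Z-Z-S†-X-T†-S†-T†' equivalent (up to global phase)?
Yes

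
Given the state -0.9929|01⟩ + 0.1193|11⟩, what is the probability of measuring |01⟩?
0.9859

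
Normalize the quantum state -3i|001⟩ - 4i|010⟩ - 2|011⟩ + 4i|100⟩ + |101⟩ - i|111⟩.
-0.4376i|001⟩ - 0.5835i|010⟩ - 0.2917|011⟩ + 0.5835i|100⟩ + 0.1459|101⟩ - 0.1459i|111⟩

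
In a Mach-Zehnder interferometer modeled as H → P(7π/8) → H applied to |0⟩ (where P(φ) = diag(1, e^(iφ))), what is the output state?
(0.03806 + 0.1913i)|0⟩ + (0.9619 - 0.1913i)|1⟩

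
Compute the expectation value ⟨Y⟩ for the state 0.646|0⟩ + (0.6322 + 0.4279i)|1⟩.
0.5528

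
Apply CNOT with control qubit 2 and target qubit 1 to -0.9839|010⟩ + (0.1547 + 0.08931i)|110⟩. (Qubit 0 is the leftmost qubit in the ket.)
-0.9839|010⟩ + (0.1547 + 0.08931i)|110⟩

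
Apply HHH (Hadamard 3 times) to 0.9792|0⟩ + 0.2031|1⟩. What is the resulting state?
0.836|0⟩ + 0.5488|1⟩

H² = I, so H^3 = H: a single Hadamard. With (a, b) = (0.9792, 0.2031), H gives ((a + b)/√2, (a − b)/√2) = (0.836, 0.5488).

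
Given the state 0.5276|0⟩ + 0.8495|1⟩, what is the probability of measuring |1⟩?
0.7217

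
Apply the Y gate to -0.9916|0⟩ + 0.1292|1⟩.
-0.1292i|0⟩ - 0.9916i|1⟩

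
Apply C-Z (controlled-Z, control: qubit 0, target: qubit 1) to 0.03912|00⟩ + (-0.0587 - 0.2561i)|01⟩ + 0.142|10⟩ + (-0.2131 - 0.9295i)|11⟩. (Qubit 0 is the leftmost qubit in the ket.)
0.03912|00⟩ + (-0.0587 - 0.2561i)|01⟩ + 0.142|10⟩ + (0.2131 + 0.9295i)|11⟩

C-Z leaves the control-|0⟩ kets |00⟩, |01⟩ unchanged and applies Z to qubit 1 on the control-|1⟩ pair (|10⟩, |11⟩).
Z = [[1, 0], [0, -1]].
With a = amp(|10⟩) = 0.142 and b = amp(|11⟩) = (-0.2131 - 0.9295i):
new amp(|10⟩) = (1)·a = 0.142
new amp(|11⟩) = (-1)·b = (0.2131 + 0.9295i)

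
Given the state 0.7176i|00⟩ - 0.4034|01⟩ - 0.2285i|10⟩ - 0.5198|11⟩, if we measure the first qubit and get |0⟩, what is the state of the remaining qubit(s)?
0.8717i|0⟩ - 0.49|1⟩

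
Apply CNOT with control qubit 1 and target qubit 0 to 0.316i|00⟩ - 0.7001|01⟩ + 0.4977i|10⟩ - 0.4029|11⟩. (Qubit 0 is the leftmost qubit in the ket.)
0.316i|00⟩ - 0.4029|01⟩ + 0.4977i|10⟩ - 0.7001|11⟩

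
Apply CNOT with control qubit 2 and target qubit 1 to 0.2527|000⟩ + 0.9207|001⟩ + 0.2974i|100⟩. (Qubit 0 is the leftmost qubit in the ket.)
0.2527|000⟩ + 0.9207|011⟩ + 0.2974i|100⟩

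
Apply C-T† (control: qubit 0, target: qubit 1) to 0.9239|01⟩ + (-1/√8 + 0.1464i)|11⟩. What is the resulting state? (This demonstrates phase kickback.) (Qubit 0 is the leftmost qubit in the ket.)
0.9239|01⟩ + (-0.1465 + 0.3535i)|11⟩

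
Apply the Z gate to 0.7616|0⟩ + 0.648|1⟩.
0.7616|0⟩ - 0.648|1⟩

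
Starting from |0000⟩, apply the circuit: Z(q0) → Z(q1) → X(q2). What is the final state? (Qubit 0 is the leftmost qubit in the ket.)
|0010⟩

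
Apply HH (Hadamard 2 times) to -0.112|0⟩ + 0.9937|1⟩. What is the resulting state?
-0.112|0⟩ + 0.9937|1⟩

H² = I, so an even number of Hadamards cancels: H^2 = I and the state is unchanged.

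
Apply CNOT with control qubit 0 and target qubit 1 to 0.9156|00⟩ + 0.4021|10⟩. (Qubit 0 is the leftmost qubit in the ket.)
0.9156|00⟩ + 0.4021|11⟩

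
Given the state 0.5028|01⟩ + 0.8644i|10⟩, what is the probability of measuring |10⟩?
0.7472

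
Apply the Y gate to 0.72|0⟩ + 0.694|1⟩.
-0.694i|0⟩ + 0.72i|1⟩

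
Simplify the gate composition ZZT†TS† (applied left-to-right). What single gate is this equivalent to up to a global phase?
S†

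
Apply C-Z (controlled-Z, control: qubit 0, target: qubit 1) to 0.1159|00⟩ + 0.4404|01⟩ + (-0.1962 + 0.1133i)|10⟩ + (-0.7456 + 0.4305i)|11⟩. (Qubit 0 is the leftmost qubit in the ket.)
0.1159|00⟩ + 0.4404|01⟩ + (-0.1962 + 0.1133i)|10⟩ + (0.7456 - 0.4305i)|11⟩

C-Z leaves the control-|0⟩ kets |00⟩, |01⟩ unchanged and applies Z to qubit 1 on the control-|1⟩ pair (|10⟩, |11⟩).
Z = [[1, 0], [0, -1]].
With a = amp(|10⟩) = (-0.1962 + 0.1133i) and b = amp(|11⟩) = (-0.7456 + 0.4305i):
new amp(|10⟩) = (1)·a = (-0.1962 + 0.1133i)
new amp(|11⟩) = (-1)·b = (0.7456 - 0.4305i)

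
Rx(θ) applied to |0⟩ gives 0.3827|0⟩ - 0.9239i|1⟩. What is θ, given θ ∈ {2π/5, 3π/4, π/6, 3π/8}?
3π/4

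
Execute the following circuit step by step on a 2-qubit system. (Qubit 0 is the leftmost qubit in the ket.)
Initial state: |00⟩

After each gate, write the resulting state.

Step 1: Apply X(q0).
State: |10⟩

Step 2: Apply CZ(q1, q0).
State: |10⟩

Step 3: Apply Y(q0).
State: -i|00⟩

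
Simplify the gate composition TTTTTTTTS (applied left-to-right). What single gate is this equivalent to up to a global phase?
S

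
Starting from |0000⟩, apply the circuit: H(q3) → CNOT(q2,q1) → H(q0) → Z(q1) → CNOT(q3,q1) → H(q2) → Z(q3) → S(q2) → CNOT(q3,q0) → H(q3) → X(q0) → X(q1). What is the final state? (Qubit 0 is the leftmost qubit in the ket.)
-0.25|0000⟩ + 0.25|0001⟩ - 0.25i|0010⟩ + 0.25i|0011⟩ + 0.25|0100⟩ + 0.25|0101⟩ + 0.25i|0110⟩ + 0.25i|0111⟩ - 0.25|1000⟩ + 0.25|1001⟩ - 0.25i|1010⟩ + 0.25i|1011⟩ + 0.25|1100⟩ + 0.25|1101⟩ + 0.25i|1110⟩ + 0.25i|1111⟩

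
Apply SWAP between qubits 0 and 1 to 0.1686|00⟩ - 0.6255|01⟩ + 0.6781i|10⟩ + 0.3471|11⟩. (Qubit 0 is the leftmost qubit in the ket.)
0.1686|00⟩ + 0.6781i|01⟩ - 0.6255|10⟩ + 0.3471|11⟩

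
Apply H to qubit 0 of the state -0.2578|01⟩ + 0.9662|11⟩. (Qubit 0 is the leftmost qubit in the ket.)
0.5009|01⟩ - 0.8655|11⟩

H on qubit 0 mixes each pair of kets that differ only in qubit 0: amplitudes (a, b) of (|…0…⟩, |…1…⟩) become ((a + b)/√2, (a − b)/√2). Kets absent from the input have amplitude 0.
(|01⟩, |11⟩): (a, b) = (-0.2578, 0.9662) → (0.5009, -0.8655)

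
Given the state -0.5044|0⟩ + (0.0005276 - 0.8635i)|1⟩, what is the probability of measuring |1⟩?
0.7456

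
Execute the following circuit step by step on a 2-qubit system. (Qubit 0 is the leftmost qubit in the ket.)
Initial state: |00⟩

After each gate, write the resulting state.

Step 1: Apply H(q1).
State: 1/√2|00⟩ + 1/√2|01⟩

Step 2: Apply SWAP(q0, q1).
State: 1/√2|00⟩ + 1/√2|10⟩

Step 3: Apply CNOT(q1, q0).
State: 1/√2|00⟩ + 1/√2|10⟩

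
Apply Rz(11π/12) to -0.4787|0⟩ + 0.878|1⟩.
(-0.06248 + 0.4746i)|0⟩ + (0.1146 + 0.8705i)|1⟩

Rz(11π/12) = [[e^(−iθ/2), 0], [0, e^(iθ/2)]] with e^(±iθ/2) = cos(θ/2) ± i·sin(θ/2); θ = 11π/12, cos(θ/2) ≈ 0.130526, sin(θ/2) ≈ 0.991445.
With a = amp(|0⟩) = -0.4787 and b = amp(|1⟩) = 0.878:
new amp(|0⟩) = (0.130526 - 0.991445i)·a = (-0.06248 + 0.4746i)
new amp(|1⟩) = (0.130526 + 0.991445i)·b = (0.1146 + 0.8705i)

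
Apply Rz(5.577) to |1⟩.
(-0.9383 + 0.3458i)|1⟩

Rz(5.577) = [[e^(−iθ/2), 0], [0, e^(iθ/2)]] with e^(±iθ/2) = cos(θ/2) ± i·sin(θ/2); θ = 5.577, cos(θ/2) ≈ -0.938308, sin(θ/2) ≈ 0.345801.
With a = amp(|0⟩) = 0 and b = amp(|1⟩) = 1:
new amp(|0⟩) = (-0.938308 - 0.345801i)·a = 0
new amp(|1⟩) = (-0.938308 + 0.345801i)·b = (-0.9383 + 0.3458i)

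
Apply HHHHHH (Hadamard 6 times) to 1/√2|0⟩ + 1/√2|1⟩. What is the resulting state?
1/√2|0⟩ + 1/√2|1⟩

H² = I, so an even number of Hadamards cancels: H^6 = I and the state is unchanged.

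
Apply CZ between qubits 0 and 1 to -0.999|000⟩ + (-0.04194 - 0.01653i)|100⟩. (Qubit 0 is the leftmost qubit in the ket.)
-0.999|000⟩ + (-0.04194 - 0.01653i)|100⟩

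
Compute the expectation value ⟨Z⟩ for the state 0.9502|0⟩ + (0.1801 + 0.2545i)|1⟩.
0.8057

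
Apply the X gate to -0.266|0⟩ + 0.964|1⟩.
0.964|0⟩ - 0.266|1⟩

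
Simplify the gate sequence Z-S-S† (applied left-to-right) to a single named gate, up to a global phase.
Z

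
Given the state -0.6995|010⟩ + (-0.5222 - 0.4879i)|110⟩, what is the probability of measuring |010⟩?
0.4893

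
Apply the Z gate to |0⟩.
|0⟩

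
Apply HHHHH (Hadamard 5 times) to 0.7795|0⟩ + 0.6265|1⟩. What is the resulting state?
0.9942|0⟩ + 0.1082|1⟩

H² = I, so H^5 = H: a single Hadamard. With (a, b) = (0.7795, 0.6265), H gives ((a + b)/√2, (a − b)/√2) = (0.9942, 0.1082).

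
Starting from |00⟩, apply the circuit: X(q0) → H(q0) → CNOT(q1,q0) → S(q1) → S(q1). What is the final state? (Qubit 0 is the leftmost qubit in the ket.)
1/√2|00⟩ - 1/√2|10⟩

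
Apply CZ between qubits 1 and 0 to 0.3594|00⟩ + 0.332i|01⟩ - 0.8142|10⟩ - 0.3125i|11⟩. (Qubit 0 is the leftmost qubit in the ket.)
0.3594|00⟩ + 0.332i|01⟩ - 0.8142|10⟩ + 0.3125i|11⟩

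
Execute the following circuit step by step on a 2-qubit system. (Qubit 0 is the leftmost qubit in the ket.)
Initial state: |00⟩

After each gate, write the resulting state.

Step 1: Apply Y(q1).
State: i|01⟩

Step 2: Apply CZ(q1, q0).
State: i|01⟩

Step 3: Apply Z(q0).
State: i|01⟩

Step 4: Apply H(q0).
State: (1/√2)i|01⟩ + (1/√2)i|11⟩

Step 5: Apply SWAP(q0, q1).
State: (1/√2)i|10⟩ + (1/√2)i|11⟩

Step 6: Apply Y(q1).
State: 1/√2|10⟩ - 1/√2|11⟩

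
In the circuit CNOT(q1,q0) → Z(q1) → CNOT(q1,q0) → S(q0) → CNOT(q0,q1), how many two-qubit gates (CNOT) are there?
3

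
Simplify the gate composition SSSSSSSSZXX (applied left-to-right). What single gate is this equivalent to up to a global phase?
Z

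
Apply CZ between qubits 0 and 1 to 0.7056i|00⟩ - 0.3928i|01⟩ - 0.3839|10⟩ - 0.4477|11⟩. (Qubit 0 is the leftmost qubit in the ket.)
0.7056i|00⟩ - 0.3928i|01⟩ - 0.3839|10⟩ + 0.4477|11⟩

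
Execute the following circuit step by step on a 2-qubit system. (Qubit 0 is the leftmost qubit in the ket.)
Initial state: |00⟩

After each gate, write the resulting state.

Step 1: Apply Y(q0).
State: i|10⟩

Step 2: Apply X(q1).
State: i|11⟩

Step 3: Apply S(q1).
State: -|11⟩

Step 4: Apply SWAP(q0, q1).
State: -|11⟩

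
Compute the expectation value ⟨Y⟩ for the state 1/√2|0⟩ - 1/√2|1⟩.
0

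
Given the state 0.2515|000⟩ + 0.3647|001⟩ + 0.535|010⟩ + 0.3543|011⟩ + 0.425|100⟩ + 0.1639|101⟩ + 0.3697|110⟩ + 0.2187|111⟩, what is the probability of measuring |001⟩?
0.133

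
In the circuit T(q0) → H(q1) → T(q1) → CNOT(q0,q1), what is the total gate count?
4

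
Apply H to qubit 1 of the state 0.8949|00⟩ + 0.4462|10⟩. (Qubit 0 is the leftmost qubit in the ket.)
0.6328|00⟩ + 0.6328|01⟩ + 0.3155|10⟩ + 0.3155|11⟩

H on qubit 1 mixes each pair of kets that differ only in qubit 1: amplitudes (a, b) of (|…0…⟩, |…1…⟩) become ((a + b)/√2, (a − b)/√2). Kets absent from the input have amplitude 0.
(|00⟩, |01⟩): (a, b) = (0.8949, 0) → (0.6328, 0.6328)
(|10⟩, |11⟩): (a, b) = (0.4462, 0) → (0.3155, 0.3155)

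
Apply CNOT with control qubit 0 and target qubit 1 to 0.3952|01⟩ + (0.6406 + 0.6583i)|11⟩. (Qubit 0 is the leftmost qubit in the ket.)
0.3952|01⟩ + (0.6406 + 0.6583i)|10⟩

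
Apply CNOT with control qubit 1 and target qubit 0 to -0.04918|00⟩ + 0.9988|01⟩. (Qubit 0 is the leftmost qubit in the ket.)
-0.04918|00⟩ + 0.9988|11⟩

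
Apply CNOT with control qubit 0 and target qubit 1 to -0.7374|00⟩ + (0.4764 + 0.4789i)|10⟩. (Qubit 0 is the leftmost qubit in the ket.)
-0.7374|00⟩ + (0.4764 + 0.4789i)|11⟩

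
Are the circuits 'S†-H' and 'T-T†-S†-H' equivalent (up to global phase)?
Yes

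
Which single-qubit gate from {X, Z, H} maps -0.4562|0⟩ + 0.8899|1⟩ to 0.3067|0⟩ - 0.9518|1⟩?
H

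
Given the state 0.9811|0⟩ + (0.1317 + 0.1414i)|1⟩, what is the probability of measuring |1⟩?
0.03734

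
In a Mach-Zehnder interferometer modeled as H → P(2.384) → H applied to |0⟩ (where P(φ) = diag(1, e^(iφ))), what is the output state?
(0.1368 + 0.3436i)|0⟩ + (0.8632 - 0.3436i)|1⟩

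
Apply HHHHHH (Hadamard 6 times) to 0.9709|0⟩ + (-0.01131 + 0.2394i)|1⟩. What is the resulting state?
0.9709|0⟩ + (-0.01131 + 0.2394i)|1⟩

H² = I, so an even number of Hadamards cancels: H^6 = I and the state is unchanged.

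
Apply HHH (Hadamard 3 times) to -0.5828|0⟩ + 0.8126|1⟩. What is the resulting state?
0.1625|0⟩ - 0.9867|1⟩

H² = I, so H^3 = H: a single Hadamard. With (a, b) = (-0.5828, 0.8126), H gives ((a + b)/√2, (a − b)/√2) = (0.1625, -0.9867).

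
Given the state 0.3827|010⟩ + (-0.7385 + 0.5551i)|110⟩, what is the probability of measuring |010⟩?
0.1465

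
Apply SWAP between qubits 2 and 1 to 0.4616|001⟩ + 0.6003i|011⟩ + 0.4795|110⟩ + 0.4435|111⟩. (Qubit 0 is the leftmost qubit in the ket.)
0.4616|010⟩ + 0.6003i|011⟩ + 0.4795|101⟩ + 0.4435|111⟩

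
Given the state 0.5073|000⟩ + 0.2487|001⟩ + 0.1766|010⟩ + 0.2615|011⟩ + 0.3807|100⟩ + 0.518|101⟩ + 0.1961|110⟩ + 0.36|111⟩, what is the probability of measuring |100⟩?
0.1449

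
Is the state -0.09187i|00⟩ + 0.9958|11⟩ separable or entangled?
Entangled

Writing the state as a|00⟩ + b|01⟩ + c|10⟩ + d|11⟩, it is a product state iff ad − bc = 0.
Here (a, b, c, d) = (-0.09187i, 0, 0, 0.9958): ad − bc = (-0.09187i)(0.9958) − (0)(0) = -0.09148i ≠ 0, so the state is entangled.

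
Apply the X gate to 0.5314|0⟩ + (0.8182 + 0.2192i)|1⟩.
(0.8182 + 0.2192i)|0⟩ + 0.5314|1⟩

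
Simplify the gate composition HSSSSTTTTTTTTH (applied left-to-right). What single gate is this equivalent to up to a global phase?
I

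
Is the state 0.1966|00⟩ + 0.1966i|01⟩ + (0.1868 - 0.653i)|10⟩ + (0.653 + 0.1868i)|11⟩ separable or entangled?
Separable

Writing the state as a|00⟩ + b|01⟩ + c|10⟩ + d|11⟩, it is a product state iff ad − bc = 0.
Here (a, b, c, d) = (0.1966, 0.1966i, (0.1868 - 0.653i), (0.653 + 0.1868i)): ad − bc = (0.1966)(0.653 + 0.1868i) − (0.1966i)(0.1868 - 0.653i) = 0, so the state is separable.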